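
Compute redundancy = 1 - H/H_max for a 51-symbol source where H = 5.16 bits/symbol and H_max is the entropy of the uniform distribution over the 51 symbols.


H_max = log2(K) = log2(51) = 5.6724 bits/symbol. Redundancy = 1 - H/H_max = 1 - 5.16/5.6724 = 1 - 0.9097 = 0.0903

0.0903


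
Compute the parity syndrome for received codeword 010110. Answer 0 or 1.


Syndrome = XOR of all bits = 0 XOR 1 XOR 0 XOR 1 XOR 1 XOR 0 = 1

1


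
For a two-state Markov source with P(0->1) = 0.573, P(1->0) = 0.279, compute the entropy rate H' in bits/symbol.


Stationary distribution: pi_0 = p10/(p01+p10) = 0.3275, pi_1 = 0.6725. Entropy rate H' = pi_0*H(p01) + pi_1*H(p10) = 0.3275*0.9846 + 0.6725*0.8541 = 0.8968

0.8968 bits/symbol


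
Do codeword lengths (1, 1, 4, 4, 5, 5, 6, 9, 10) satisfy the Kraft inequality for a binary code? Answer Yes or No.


Kraft sum = sum(2^(-l_i)) = 1.2061, need <= 1. Result: violated (a binary prefix-free code with these lengths cannot exist)

No


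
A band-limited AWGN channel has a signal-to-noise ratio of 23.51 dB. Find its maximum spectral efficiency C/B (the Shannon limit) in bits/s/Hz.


SNR_linear = 10^(23.51/10) = 224.3882; C/B = log2(1 + SNR_linear) = log2(1 + 224.3882) = 7.8163

7.8163 bits/s/Hz


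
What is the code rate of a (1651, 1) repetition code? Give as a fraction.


Rate = k/n = 1/1651

1/1651


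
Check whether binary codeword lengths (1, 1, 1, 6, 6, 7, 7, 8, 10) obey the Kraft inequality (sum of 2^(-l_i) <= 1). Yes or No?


Kraft sum = sum(2^(-l_i)) = 1.5518, need <= 1. Result: violated (a binary prefix-free code with these lengths cannot exist)

No


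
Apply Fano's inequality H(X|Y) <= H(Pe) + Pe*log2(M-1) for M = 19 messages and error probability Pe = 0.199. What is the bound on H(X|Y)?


H(Pe) = -Pe*log2(Pe) - (1-Pe)*log2(1-Pe) = -0.199*log2(0.199) - 0.801*log2(0.801) = 0.463503 + 0.256421 = 0.7199. Pe*log2(M-1) = 0.199*log2(18) = 0.829815. Bound = H(Pe) + Pe*log2(M-1) = 0.463503 + 0.256421 + 0.829815 = 1.5497

1.5497 bits


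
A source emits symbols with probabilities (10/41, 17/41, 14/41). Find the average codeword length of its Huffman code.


Huffman construction (repeatedly merge the two least-probable nodes; each merge adds 1 bit to every symbol beneath it): 10/41 + 14/41 = 24/41; 17/41 + 24/41 = 1. Resulting codeword lengths (in the order the probabilities were given): (2, 1, 2). L_avg = sum(p_i * l_i) = 10/41*2 + 17/41*1 + 14/41*2 = 65/41 = 1.5854

1.5854 bits


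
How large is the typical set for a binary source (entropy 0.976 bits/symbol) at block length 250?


log2|A_typical| = nH = 250 * 0.976 = 244.0, so |A_typical| ~ 2^244.0 = 2.827e+73

2.827e+73


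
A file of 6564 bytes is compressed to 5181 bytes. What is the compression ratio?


Ratio = original / compressed = 6564 / 5181 = 1.2669

1.2669


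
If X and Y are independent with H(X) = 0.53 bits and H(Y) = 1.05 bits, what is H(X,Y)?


For independent variables, H(X,Y) = H(X) + H(Y) = 0.53 + 1.05 = 1.58

1.58 bits


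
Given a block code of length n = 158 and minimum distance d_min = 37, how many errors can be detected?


Detection capability = d_min - 1 = 37 - 1 = 36

36 errors


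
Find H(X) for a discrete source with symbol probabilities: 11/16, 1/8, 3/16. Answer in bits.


H = -sum(p_i * log2(p_i)). Terms: -(11/16)*log2(11/16) = 0.371641; -(1/8)*log2(1/8) = 0.375000; -(3/16)*log2(3/16) = 0.452820. H = 0.371641 + 0.375000 + 0.452820 = 1.1995

1.1995 bits


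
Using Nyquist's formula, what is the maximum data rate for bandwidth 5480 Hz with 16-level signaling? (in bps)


Rate = 2 * B * log2(M) = 2 * 5480 * 4.0 = 43840.0

43840.0 bps


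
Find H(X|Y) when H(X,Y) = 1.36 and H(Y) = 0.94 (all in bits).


H(X|Y) = H(X,Y) - H(Y) = 1.36 - 0.94 = 0.42

0.42 bits


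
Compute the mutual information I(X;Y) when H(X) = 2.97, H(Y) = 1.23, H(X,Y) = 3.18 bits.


I(X;Y) = H(X) + H(Y) - H(X,Y) = 2.97 + 1.23 - 3.18 = 1.02

1.02 bits


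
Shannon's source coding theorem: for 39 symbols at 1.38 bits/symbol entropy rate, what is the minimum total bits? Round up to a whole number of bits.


Minimum bits >= n * H = 39 * 1.38 = 53.82, rounded up to a whole number of bits = 54

54 bits


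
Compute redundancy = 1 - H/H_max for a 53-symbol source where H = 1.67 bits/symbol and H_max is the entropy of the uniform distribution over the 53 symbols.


H_max = log2(K) = log2(53) = 5.7279 bits/symbol. Redundancy = 1 - H/H_max = 1 - 1.67/5.7279 = 1 - 0.2916 = 0.7084

0.7084


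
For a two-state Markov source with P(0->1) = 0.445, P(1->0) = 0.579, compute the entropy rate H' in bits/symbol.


Stationary distribution: pi_0 = p10/(p01+p10) = 0.5654, pi_1 = 0.4346. Entropy rate H' = pi_0*H(p01) + pi_1*H(p10) = 0.5654*0.9913 + 0.4346*0.9819 = 0.9872

0.9872 bits/symbol


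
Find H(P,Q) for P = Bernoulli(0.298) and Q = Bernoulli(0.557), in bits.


H(P,Q) = -p*log2(q) - (1-p)*log2(1-q). -0.298*log2(0.557) = 0.251587; -0.702*log2(0.443) = 0.824584. H(P,Q) = 0.251587 + 0.824584 = 1.0762

1.0762 bits


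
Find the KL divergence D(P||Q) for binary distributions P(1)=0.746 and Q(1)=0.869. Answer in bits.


KL = p*log2(p/q) + (1-p)*log2((1-p)/(1-q)) = 0.746*log2(0.746/0.869) + 0.254*log2(0.254/0.131) = 0.0784

0.0784 bits


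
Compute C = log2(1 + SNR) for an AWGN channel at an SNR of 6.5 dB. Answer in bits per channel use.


SNR_linear = 10^(6.5/10) = 4.4668; C = log2(1 + SNR_linear) = log2(1 + 4.4668) = 2.4507

2.4507 bits/channel use


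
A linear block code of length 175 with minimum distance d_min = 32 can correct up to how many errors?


Correction capability = floor((d-1)/2) = floor((32-1)/2) = 15

15 errors


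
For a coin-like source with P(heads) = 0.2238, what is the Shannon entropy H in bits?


H = -p*log2(p) - (1-p)*log2(1-p). -0.2238*log2(0.2238) = 0.483345; -0.7762*log2(0.7762) = 0.283701. H = 0.483345 + 0.283701 = 0.767

0.767 bits


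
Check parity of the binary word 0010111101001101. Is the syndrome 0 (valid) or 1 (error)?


Syndrome = XOR of all bits = 0 XOR 0 XOR 1 XOR 0 XOR 1 XOR 1 XOR 1 XOR 1 XOR 0 XOR 1 XOR 0 XOR 0 XOR 1 XOR 1 XOR 0 XOR 1 = 1

1


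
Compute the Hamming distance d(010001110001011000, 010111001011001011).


Count differing positions: . . . ^ ^ . ^ ^ ^ . ^ . . ^ . . ^ ^ = 9 differences

9


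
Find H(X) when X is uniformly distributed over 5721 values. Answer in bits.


H = log2(n) = log2(5721) = 12.4821

12.4821 bits


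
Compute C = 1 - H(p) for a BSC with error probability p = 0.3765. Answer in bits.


H(p) = -p*log2(p) - (1-p)*log2(1-p) = -0.3765*log2(0.3765) - 0.6235*log2(0.6235) = 0.530593 + 0.424939 = 0.9555. C = 1 - H(p) = 1 - 0.9555 = 0.0445

0.0445 bits


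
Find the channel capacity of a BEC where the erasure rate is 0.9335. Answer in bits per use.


C = 1 - epsilon = 1 - 0.9335 = 0.0665

0.0665 bits


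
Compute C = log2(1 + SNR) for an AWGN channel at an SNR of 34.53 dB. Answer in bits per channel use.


SNR_linear = 10^(34.53/10) = 2837.919; C = log2(1 + SNR_linear) = log2(1 + 2837.919) = 11.4711

11.4711 bits/channel use


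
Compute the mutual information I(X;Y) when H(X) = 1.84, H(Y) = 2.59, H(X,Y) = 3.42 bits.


I(X;Y) = H(X) + H(Y) - H(X,Y) = 1.84 + 2.59 - 3.42 = 1.01

1.01 bits


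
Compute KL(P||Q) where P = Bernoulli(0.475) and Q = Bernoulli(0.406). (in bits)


KL = p*log2(p/q) + (1-p)*log2((1-p)/(1-q)) = 0.475*log2(0.475/0.406) + 0.525*log2(0.525/0.594) = 0.014

0.014 bits


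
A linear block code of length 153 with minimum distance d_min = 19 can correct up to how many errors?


Correction capability = floor((d-1)/2) = floor((19-1)/2) = 9

9 errors


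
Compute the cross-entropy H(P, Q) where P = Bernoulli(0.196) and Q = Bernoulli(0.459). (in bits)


H(P,Q) = -p*log2(q) - (1-p)*log2(1-q). -0.196*log2(0.459) = 0.220193; -0.804*log2(0.541) = 0.712585. H(P,Q) = 0.220193 + 0.712585 = 0.9328

0.9328 bits


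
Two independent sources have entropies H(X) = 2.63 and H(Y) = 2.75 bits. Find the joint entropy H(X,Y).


For independent variables, H(X,Y) = H(X) + H(Y) = 2.63 + 2.75 = 5.38

5.38 bits


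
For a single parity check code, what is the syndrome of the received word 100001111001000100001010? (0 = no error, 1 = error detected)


Syndrome = XOR of all bits = 1 XOR 0 XOR 0 XOR 0 XOR 0 XOR 1 XOR 1 XOR 1 XOR 1 XOR 0 XOR 0 XOR 1 XOR 0 XOR 0 XOR 0 XOR 1 XOR 0 XOR 0 XOR 0 XOR 0 XOR 1 XOR 0 XOR 1 XOR 0 = 1

1


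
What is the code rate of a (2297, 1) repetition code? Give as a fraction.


Rate = k/n = 1/2297

1/2297


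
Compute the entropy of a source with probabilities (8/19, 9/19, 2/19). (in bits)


H = -sum(p_i * log2(p_i)). Terms: -(8/19)*log2(8/19) = 0.525443; -(9/19)*log2(9/19) = 0.510633; -(2/19)*log2(2/19) = 0.341887. H = 0.525443 + 0.510633 + 0.341887 = 1.378

1.378 bits


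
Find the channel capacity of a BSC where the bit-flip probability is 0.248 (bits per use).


H(p) = -p*log2(p) - (1-p)*log2(1-p) = -0.248*log2(0.248) - 0.752*log2(0.752) = 0.498874 + 0.309219 = 0.8081. C = 1 - H(p) = 1 - 0.8081 = 0.1919

0.1919 bits


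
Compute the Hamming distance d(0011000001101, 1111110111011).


Count differing positions: ^ ^ . . ^ ^ . ^ ^ . ^ ^ . = 8 differences

8


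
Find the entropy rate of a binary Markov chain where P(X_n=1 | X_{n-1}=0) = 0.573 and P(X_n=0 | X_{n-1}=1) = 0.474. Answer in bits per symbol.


Stationary distribution: pi_0 = p10/(p01+p10) = 0.4527, pi_1 = 0.5473. Entropy rate H' = pi_0*H(p01) + pi_1*H(p10) = 0.4527*0.9846 + 0.5473*0.998 = 0.9919

0.9919 bits/symbol


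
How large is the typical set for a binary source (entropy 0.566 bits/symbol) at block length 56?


log2|A_typical| = nH = 56 * 0.566 = 31.696, so |A_typical| ~ 2^31.696 = 3.479e+09

3.479e+09


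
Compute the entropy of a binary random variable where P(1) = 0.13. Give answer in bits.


H = -p*log2(p) - (1-p)*log2(1-p). -0.13*log2(0.13) = 0.382644; -0.87*log2(0.87) = 0.174794. H = 0.382644 + 0.174794 = 0.5574

0.5574 bits


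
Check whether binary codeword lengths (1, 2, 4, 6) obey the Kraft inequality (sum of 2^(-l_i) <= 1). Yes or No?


Kraft sum = sum(2^(-l_i)) = 0.8281, need <= 1. Result: satisfied (a binary prefix-free code with these lengths exists)

Yes


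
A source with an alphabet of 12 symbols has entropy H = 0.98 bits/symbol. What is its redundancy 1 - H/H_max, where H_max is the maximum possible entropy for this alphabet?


H_max = log2(K) = log2(12) = 3.585 bits/symbol. Redundancy = 1 - H/H_max = 1 - 0.98/3.585 = 1 - 0.2734 = 0.7266

0.7266


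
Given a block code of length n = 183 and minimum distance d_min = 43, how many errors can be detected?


Detection capability = d_min - 1 = 43 - 1 = 42

42 errors


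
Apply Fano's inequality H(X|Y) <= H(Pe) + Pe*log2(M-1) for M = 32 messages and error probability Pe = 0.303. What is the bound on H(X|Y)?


H(Pe) = -Pe*log2(Pe) - (1-Pe)*log2(1-Pe) = -0.303*log2(0.303) - 0.697*log2(0.697) = 0.521951 + 0.362976 = 0.8849. Pe*log2(M-1) = 0.303*log2(31) = 1.501121. Bound = H(Pe) + Pe*log2(M-1) = 0.521951 + 0.362976 + 1.501121 = 2.386

2.386 bits


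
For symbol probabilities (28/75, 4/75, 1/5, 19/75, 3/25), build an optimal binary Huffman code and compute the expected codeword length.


Huffman construction (repeatedly merge the two least-probable nodes; each merge adds 1 bit to every symbol beneath it): 4/75 + 3/25 = 13/75; 13/75 + 1/5 = 28/75; 19/75 + 28/75 = 47/75; 28/75 + 47/75 = 1. Resulting codeword lengths (in the order the probabilities were given): (2, 3, 2, 2, 3). L_avg = sum(p_i * l_i) = 28/75*2 + 4/75*3 + 1/5*2 + 19/75*2 + 3/25*3 = 163/75 = 2.1733

2.1733 bits


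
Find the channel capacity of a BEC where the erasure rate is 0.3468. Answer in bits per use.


C = 1 - epsilon = 1 - 0.3468 = 0.6532

0.6532 bits


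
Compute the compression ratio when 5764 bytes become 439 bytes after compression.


Ratio = original / compressed = 5764 / 439 = 13.1298

13.1298


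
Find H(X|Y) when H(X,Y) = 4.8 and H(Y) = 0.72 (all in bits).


H(X|Y) = H(X,Y) - H(Y) = 4.8 - 0.72 = 4.08

4.08 bits


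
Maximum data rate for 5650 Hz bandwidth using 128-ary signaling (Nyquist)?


Rate = 2 * B * log2(M) = 2 * 5650 * 7.0 = 79100.0

79100.0 bps


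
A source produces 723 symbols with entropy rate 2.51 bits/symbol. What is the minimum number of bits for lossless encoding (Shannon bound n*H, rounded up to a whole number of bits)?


Minimum bits >= n * H = 723 * 2.51 = 1814.73, rounded up to a whole number of bits = 1815

1815 bits


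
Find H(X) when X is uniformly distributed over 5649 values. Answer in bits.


H = log2(n) = log2(5649) = 12.4638

12.4638 bits


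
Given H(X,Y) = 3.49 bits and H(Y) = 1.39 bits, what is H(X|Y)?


H(X|Y) = H(X,Y) - H(Y) = 3.49 - 1.39 = 2.1

2.1 bits


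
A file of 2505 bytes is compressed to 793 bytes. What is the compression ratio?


Ratio = original / compressed = 2505 / 793 = 3.1589

3.1589


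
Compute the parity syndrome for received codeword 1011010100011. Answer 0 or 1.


Syndrome = XOR of all bits = 1 XOR 0 XOR 1 XOR 1 XOR 0 XOR 1 XOR 0 XOR 1 XOR 0 XOR 0 XOR 0 XOR 1 XOR 1 = 1

1


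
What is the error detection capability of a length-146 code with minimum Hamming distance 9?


Detection capability = d_min - 1 = 9 - 1 = 8

8 errors


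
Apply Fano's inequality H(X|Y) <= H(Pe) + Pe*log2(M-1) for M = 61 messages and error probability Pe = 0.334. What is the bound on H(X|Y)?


H(Pe) = -Pe*log2(Pe) - (1-Pe)*log2(1-Pe) = -0.334*log2(0.334) - 0.666*log2(0.666) = 0.528415 + 0.390546 = 0.919. Pe*log2(M-1) = 0.334*log2(60) = 1.972901. Bound = H(Pe) + Pe*log2(M-1) = 0.528415 + 0.390546 + 1.972901 = 2.8919

2.8919 bits


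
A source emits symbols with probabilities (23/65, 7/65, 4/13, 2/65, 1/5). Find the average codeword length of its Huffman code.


Huffman construction (repeatedly merge the two least-probable nodes; each merge adds 1 bit to every symbol beneath it): 2/65 + 7/65 = 9/65; 9/65 + 1/5 = 22/65; 4/13 + 22/65 = 42/65; 23/65 + 42/65 = 1. Resulting codeword lengths (in the order the probabilities were given): (1, 4, 2, 4, 3). L_avg = sum(p_i * l_i) = 23/65*1 + 7/65*4 + 4/13*2 + 2/65*4 + 1/5*3 = 138/65 = 2.1231

2.1231 bits


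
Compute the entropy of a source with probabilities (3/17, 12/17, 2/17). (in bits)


H = -sum(p_i * log2(p_i)). Terms: -(3/17)*log2(3/17) = 0.441618; -(12/17)*log2(12/17) = 0.354706; -(2/17)*log2(2/17) = 0.363231. H = 0.441618 + 0.354706 + 0.363231 = 1.1596

1.1596 bits


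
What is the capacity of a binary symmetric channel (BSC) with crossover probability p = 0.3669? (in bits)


H(p) = -p*log2(p) - (1-p)*log2(1-p) = -0.3669*log2(0.3669) - 0.6331*log2(0.6331) = 0.530736 + 0.417526 = 0.9483. C = 1 - H(p) = 1 - 0.9483 = 0.0517

0.0517 bits


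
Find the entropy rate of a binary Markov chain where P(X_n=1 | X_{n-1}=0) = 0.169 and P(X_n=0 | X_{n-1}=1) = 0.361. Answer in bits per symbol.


Stationary distribution: pi_0 = p10/(p01+p10) = 0.6811, pi_1 = 0.3189. Entropy rate H' = pi_0*H(p01) + pi_1*H(p10) = 0.6811*0.6554 + 0.3189*0.9435 = 0.7473

0.7473 bits/symbol


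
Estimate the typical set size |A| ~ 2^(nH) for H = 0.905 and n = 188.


log2|A_typical| = nH = 188 * 0.905 = 170.14, so |A_typical| ~ 2^170.14 = 1.649e+51

1.649e+51


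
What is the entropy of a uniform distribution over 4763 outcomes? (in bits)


H = log2(n) = log2(4763) = 12.2177

12.2177 bits


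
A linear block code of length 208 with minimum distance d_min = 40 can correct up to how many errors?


Correction capability = floor((d-1)/2) = floor((40-1)/2) = 19

19 errors


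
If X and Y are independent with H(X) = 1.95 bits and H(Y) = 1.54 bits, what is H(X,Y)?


For independent variables, H(X,Y) = H(X) + H(Y) = 1.95 + 1.54 = 3.49

3.49 bits


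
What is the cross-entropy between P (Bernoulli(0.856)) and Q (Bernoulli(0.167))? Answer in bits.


H(P,Q) = -p*log2(q) - (1-p)*log2(1-q). -0.856*log2(0.167) = 2.210260; -0.144*log2(0.833) = 0.037960. H(P,Q) = 2.210260 + 0.037960 = 2.2482

2.2482 bits


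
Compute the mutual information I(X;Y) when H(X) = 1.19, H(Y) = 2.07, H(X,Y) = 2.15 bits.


I(X;Y) = H(X) + H(Y) - H(X,Y) = 1.19 + 2.07 - 2.15 = 1.11

1.11 bits


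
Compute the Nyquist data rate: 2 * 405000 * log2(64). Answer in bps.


Rate = 2 * B * log2(M) = 2 * 405000 * 6.0 = 4860000.0

4860000.0 bps


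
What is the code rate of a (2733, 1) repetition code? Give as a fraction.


Rate = k/n = 1/2733

1/2733


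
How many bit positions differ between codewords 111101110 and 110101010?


Count differing positions: . . ^ . . . ^ . . = 2 differences

2


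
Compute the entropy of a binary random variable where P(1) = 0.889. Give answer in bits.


H = -p*log2(p) - (1-p)*log2(1-p). -0.889*log2(0.889) = 0.150903; -0.111*log2(0.111) = 0.352022. H = 0.150903 + 0.352022 = 0.5029

0.5029 bits


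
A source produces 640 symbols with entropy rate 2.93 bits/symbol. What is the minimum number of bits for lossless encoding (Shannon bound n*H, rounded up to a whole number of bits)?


Minimum bits >= n * H = 640 * 2.93 = 1875.2, rounded up to a whole number of bits = 1876

1876 bits


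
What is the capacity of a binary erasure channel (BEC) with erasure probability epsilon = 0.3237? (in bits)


C = 1 - epsilon = 1 - 0.3237 = 0.6763

0.6763 bits


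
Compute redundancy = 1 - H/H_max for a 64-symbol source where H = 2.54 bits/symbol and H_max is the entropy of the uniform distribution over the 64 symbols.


H_max = log2(K) = log2(64) = 6.0 bits/symbol. Redundancy = 1 - H/H_max = 1 - 2.54/6.0 = 1 - 0.4233 = 0.5767

0.5767


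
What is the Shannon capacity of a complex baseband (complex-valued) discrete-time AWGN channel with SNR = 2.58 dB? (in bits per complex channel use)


SNR_linear = 10^(2.58/10) = 1.8113; C = log2(1 + SNR_linear) = log2(1 + 1.8113) = 1.4913

1.4913 bits/channel use


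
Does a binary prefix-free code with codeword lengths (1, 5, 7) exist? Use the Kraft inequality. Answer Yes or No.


Kraft sum = sum(2^(-l_i)) = 0.5391, need <= 1. Result: satisfied (a binary prefix-free code with these lengths exists)

Yes


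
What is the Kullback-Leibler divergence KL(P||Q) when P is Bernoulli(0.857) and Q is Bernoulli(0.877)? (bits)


KL = p*log2(p/q) + (1-p)*log2((1-p)/(1-q)) = 0.857*log2(0.857/0.877) + 0.143*log2(0.143/0.123) = 0.0026

0.0026 bits


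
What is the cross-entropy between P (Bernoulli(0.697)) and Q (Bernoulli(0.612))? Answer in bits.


H(P,Q) = -p*log2(q) - (1-p)*log2(1-q). -0.697*log2(0.612) = 0.493752; -0.303*log2(0.388) = 0.413859. H(P,Q) = 0.493752 + 0.413859 = 0.9076

0.9076 bits


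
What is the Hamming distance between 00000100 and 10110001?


Count differing positions: ^ . ^ ^ . ^ . ^ = 5 differences

5


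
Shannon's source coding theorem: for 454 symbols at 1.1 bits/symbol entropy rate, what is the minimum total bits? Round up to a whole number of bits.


Minimum bits >= n * H = 454 * 1.1 = 499.4, rounded up to a whole number of bits = 500

500 bits


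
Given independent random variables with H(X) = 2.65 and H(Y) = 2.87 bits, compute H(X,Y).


For independent variables, H(X,Y) = H(X) + H(Y) = 2.65 + 2.87 = 5.52

5.52 bits


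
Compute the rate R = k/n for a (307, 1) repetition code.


Rate = k/n = 1/307

1/307


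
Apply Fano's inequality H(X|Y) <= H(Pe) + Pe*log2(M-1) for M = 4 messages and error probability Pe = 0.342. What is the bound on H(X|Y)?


H(Pe) = -Pe*log2(Pe) - (1-Pe)*log2(1-Pe) = -0.342*log2(0.342) - 0.658*log2(0.658) = 0.529393 + 0.397327 = 0.9267. Pe*log2(M-1) = 0.342*log2(3) = 0.542057. Bound = H(Pe) + Pe*log2(M-1) = 0.529393 + 0.397327 + 0.542057 = 1.4688

1.4688 bits


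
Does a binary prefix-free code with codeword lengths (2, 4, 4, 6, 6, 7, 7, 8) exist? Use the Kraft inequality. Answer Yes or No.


Kraft sum = sum(2^(-l_i)) = 0.4258, need <= 1. Result: satisfied (a binary prefix-free code with these lengths exists)

Yes


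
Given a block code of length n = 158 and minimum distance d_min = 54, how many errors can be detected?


Detection capability = d_min - 1 = 54 - 1 = 53

53 errors


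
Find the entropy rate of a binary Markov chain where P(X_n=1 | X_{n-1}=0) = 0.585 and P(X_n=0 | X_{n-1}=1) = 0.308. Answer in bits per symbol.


Stationary distribution: pi_0 = p10/(p01+p10) = 0.3449, pi_1 = 0.6551. Entropy rate H' = pi_0*H(p01) + pi_1*H(p10) = 0.3449*0.9791 + 0.6551*0.8909 = 0.9213

0.9213 bits/symbol


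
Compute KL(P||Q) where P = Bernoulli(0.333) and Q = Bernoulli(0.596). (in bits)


KL = p*log2(p/q) + (1-p)*log2((1-p)/(1-q)) = 0.333*log2(0.333/0.596) + 0.667*log2(0.667/0.404) = 0.2028

0.2028 bits


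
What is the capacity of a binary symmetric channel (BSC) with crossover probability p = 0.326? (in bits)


H(p) = -p*log2(p) - (1-p)*log2(1-p) = -0.326*log2(0.326) - 0.674*log2(0.674) = 0.527160 + 0.383627 = 0.9108. C = 1 - H(p) = 1 - 0.9108 = 0.0892

0.0892 bits


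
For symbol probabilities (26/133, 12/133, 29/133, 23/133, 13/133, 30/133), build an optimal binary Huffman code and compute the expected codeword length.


Huffman construction (repeatedly merge the two least-probable nodes; each merge adds 1 bit to every symbol beneath it): 12/133 + 13/133 = 25/133; 23/133 + 25/133 = 48/133; 26/133 + 29/133 = 55/133; 30/133 + 48/133 = 78/133; 55/133 + 78/133 = 1. Resulting codeword lengths (in the order the probabilities were given): (2, 4, 2, 3, 4, 2). L_avg = sum(p_i * l_i) = 26/133*2 + 12/133*4 + 29/133*2 + 23/133*3 + 13/133*4 + 30/133*2 = 339/133 = 2.5489

2.5489 bits


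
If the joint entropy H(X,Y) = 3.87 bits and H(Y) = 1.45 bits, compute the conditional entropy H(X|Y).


H(X|Y) = H(X,Y) - H(Y) = 3.87 - 1.45 = 2.42

2.42 bits


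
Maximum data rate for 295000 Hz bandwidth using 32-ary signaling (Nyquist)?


Rate = 2 * B * log2(M) = 2 * 295000 * 5.0 = 2950000.0

2950000.0 bps


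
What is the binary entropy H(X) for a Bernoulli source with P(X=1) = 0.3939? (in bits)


H = -p*log2(p) - (1-p)*log2(1-p). -0.3939*log2(0.3939) = 0.529440; -0.6061*log2(0.6061) = 0.437830. H = 0.529440 + 0.437830 = 0.9673

0.9673 bits


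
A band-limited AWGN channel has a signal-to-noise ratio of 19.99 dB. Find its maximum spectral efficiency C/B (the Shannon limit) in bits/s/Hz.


SNR_linear = 10^(19.99/10) = 99.77; C/B = log2(1 + SNR_linear) = log2(1 + 99.77) = 6.6549

6.6549 bits/s/Hz


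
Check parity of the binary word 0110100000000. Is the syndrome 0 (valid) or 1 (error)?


Syndrome = XOR of all bits = 0 XOR 1 XOR 1 XOR 0 XOR 1 XOR 0 XOR 0 XOR 0 XOR 0 XOR 0 XOR 0 XOR 0 XOR 0 = 1

1


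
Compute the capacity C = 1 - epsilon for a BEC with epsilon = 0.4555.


C = 1 - epsilon = 1 - 0.4555 = 0.5445

0.5445 bits


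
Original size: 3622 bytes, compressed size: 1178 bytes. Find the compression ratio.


Ratio = original / compressed = 3622 / 1178 = 3.0747

3.0747


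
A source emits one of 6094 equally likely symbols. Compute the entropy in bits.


H = log2(n) = log2(6094) = 12.5732

12.5732 bits


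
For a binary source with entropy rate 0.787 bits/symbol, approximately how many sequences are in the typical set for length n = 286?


log2|A_typical| = nH = 286 * 0.787 = 225.082, so |A_typical| ~ 2^225.082 = 5.707e+67

5.707e+67


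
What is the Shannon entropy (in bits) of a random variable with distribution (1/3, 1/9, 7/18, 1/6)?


H = -sum(p_i * log2(p_i)). Terms: -(1/3)*log2(1/3) = 0.528321; -(1/9)*log2(1/9) = 0.352214; -(7/18)*log2(7/18) = 0.529888; -(1/6)*log2(1/6) = 0.430827. H = 0.528321 + 0.352214 + 0.529888 + 0.430827 = 1.8413

1.8413 bits


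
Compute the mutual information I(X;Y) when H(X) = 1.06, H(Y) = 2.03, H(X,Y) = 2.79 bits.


I(X;Y) = H(X) + H(Y) - H(X,Y) = 1.06 + 2.03 - 2.79 = 0.3

0.3 bits


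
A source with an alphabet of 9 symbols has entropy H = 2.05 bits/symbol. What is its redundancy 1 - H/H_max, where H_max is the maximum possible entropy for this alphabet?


H_max = log2(K) = log2(9) = 3.1699 bits/symbol. Redundancy = 1 - H/H_max = 1 - 2.05/3.1699 = 1 - 0.6467 = 0.3533

0.3533


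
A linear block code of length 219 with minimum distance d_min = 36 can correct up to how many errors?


Correction capability = floor((d-1)/2) = floor((36-1)/2) = 17

17 errors


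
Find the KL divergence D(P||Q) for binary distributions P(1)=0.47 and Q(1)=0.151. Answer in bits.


KL = p*log2(p/q) + (1-p)*log2((1-p)/(1-q)) = 0.47*log2(0.47/0.151) + 0.53*log2(0.53/0.849) = 0.4096

0.4096 bits


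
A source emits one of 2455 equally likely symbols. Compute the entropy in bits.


H = log2(n) = log2(2455) = 11.2615

11.2615 bits


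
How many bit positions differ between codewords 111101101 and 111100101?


Count differing positions: . . . . . ^ . . . = 1 differences

1


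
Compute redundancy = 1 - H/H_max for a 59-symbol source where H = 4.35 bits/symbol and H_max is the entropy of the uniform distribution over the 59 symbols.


H_max = log2(K) = log2(59) = 5.8826 bits/symbol. Redundancy = 1 - H/H_max = 1 - 4.35/5.8826 = 1 - 0.7395 = 0.2605

0.2605


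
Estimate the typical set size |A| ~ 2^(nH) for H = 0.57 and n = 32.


log2|A_typical| = nH = 32 * 0.57 = 18.24, so |A_typical| ~ 2^18.24 = 3.096e+05

3.096e+05


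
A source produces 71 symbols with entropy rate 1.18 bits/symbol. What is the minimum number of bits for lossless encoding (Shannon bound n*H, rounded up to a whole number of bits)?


Minimum bits >= n * H = 71 * 1.18 = 83.78, rounded up to a whole number of bits = 84

84 bits


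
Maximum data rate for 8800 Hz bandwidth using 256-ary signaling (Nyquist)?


Rate = 2 * B * log2(M) = 2 * 8800 * 8.0 = 140800.0

140800.0 bps


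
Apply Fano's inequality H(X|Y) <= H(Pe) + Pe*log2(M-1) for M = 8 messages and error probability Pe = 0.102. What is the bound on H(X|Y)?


H(Pe) = -Pe*log2(Pe) - (1-Pe)*log2(1-Pe) = -0.102*log2(0.102) - 0.898*log2(0.898) = 0.335923 + 0.139381 = 0.4753. Pe*log2(M-1) = 0.102*log2(7) = 0.286350. Bound = H(Pe) + Pe*log2(M-1) = 0.335923 + 0.139381 + 0.286350 = 0.7617

0.7617 bits


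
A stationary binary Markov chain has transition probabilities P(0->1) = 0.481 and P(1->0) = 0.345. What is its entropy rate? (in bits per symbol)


Stationary distribution: pi_0 = p10/(p01+p10) = 0.4177, pi_1 = 0.5823. Entropy rate H' = pi_0*H(p01) + pi_1*H(p10) = 0.4177*0.999 + 0.5823*0.9295 = 0.9585

0.9585 bits/symbol


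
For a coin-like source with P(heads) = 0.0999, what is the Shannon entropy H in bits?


H = -p*log2(p) - (1-p)*log2(1-p). -0.0999*log2(0.0999) = 0.332005; -0.9001*log2(0.9001) = 0.136674. H = 0.332005 + 0.136674 = 0.4687

0.4687 bits


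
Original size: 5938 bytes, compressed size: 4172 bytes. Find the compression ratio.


Ratio = original / compressed = 5938 / 4172 = 1.4233

1.4233


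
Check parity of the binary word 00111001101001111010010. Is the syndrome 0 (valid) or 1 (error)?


Syndrome = XOR of all bits = 0 XOR 0 XOR 1 XOR 1 XOR 1 XOR 0 XOR 0 XOR 1 XOR 1 XOR 0 XOR 1 XOR 0 XOR 0 XOR 1 XOR 1 XOR 1 XOR 1 XOR 0 XOR 1 XOR 0 XOR 0 XOR 1 XOR 0 = 0

0


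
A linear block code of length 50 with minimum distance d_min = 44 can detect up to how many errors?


Detection capability = d_min - 1 = 44 - 1 = 43

43 errors


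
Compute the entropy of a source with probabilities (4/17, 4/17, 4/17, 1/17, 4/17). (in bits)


H = -sum(p_i * log2(p_i)). Terms: -(4/17)*log2(4/17) = 0.491168; -(4/17)*log2(4/17) = 0.491168; -(4/17)*log2(4/17) = 0.491168; -(1/17)*log2(1/17) = 0.240439; -(4/17)*log2(4/17) = 0.491168. H = 0.491168 + 0.491168 + 0.491168 + 0.240439 + 0.491168 = 2.2051

2.2051 bits


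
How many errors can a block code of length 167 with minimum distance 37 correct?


Correction capability = floor((d-1)/2) = floor((37-1)/2) = 18

18 errors


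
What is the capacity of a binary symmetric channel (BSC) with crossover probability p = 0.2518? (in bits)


H(p) = -p*log2(p) - (1-p)*log2(1-p) = -0.2518*log2(0.2518) - 0.7482*log2(0.7482) = 0.500994 + 0.313125 = 0.8141. C = 1 - H(p) = 1 - 0.8141 = 0.1859

0.1859 bits


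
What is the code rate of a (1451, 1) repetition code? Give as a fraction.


Rate = k/n = 1/1451

1/1451


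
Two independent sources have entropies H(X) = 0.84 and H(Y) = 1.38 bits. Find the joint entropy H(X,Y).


For independent variables, H(X,Y) = H(X) + H(Y) = 0.84 + 1.38 = 2.22

2.22 bits


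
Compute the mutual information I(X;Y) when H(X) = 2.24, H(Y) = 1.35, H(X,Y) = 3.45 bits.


I(X;Y) = H(X) + H(Y) - H(X,Y) = 2.24 + 1.35 - 3.45 = 0.14

0.14 bits


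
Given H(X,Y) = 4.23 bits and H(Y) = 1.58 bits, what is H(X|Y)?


H(X|Y) = H(X,Y) - H(Y) = 4.23 - 1.58 = 2.65

2.65 bits


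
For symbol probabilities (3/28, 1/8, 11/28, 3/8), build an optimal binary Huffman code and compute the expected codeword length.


Huffman construction (repeatedly merge the two least-probable nodes; each merge adds 1 bit to every symbol beneath it): 3/28 + 1/8 = 13/56; 13/56 + 3/8 = 17/28; 11/28 + 17/28 = 1. Resulting codeword lengths (in the order the probabilities were given): (3, 3, 1, 2). L_avg = sum(p_i * l_i) = 3/28*3 + 1/8*3 + 11/28*1 + 3/8*2 = 103/56 = 1.8393

1.8393 bits


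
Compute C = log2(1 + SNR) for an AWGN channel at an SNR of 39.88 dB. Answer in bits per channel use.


SNR_linear = 10^(39.88/10) = 9727.4722; C = log2(1 + SNR_linear) = log2(1 + 9727.4722) = 13.248

13.248 bits/channel use


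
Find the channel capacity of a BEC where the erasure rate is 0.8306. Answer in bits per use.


C = 1 - epsilon = 1 - 0.8306 = 0.1694

0.1694 bits


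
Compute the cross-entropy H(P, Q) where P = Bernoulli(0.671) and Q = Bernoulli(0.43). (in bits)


H(P,Q) = -p*log2(q) - (1-p)*log2(1-q). -0.671*log2(0.43) = 0.817004; -0.329*log2(0.57) = 0.266808. H(P,Q) = 0.817004 + 0.266808 = 1.0838

1.0838 bits


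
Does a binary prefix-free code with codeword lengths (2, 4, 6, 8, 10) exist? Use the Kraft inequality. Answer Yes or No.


Kraft sum = sum(2^(-l_i)) = 0.333, need <= 1. Result: satisfied (a binary prefix-free code with these lengths exists)

Yes


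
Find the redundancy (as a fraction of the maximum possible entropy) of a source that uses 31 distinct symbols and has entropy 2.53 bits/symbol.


H_max = log2(K) = log2(31) = 4.9542 bits/symbol. Redundancy = 1 - H/H_max = 1 - 2.53/4.9542 = 1 - 0.5107 = 0.4893

0.4893


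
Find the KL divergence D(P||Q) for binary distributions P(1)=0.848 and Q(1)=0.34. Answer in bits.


KL = p*log2(p/q) + (1-p)*log2((1-p)/(1-q)) = 0.848*log2(0.848/0.34) + 0.152*log2(0.152/0.66) = 0.7961

0.7961 bits


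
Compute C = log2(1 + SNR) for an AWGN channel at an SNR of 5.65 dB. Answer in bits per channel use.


SNR_linear = 10^(5.65/10) = 3.6728; C = log2(1 + SNR_linear) = log2(1 + 3.6728) = 2.2243

2.2243 bits/channel use


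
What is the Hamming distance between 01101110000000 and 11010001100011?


Count differing positions: ^ . ^ ^ ^ ^ ^ ^ ^ . . . ^ ^ = 10 differences

10


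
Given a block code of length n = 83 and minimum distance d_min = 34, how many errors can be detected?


Detection capability = d_min - 1 = 34 - 1 = 33

33 errors


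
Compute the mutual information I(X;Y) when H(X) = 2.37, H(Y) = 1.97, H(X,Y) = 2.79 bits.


I(X;Y) = H(X) + H(Y) - H(X,Y) = 2.37 + 1.97 - 2.79 = 1.55

1.55 bits


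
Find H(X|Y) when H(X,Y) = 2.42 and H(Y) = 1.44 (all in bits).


H(X|Y) = H(X,Y) - H(Y) = 2.42 - 1.44 = 0.98

0.98 bits


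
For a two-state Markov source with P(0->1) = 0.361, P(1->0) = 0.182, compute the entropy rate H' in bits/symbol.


Stationary distribution: pi_0 = p10/(p01+p10) = 0.3352, pi_1 = 0.6648. Entropy rate H' = pi_0*H(p01) + pi_1*H(p10) = 0.3352*0.9435 + 0.6648*0.6844 = 0.7713

0.7713 bits/symbol


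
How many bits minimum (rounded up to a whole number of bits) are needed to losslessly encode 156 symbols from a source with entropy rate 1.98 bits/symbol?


Minimum bits >= n * H = 156 * 1.98 = 308.88, rounded up to a whole number of bits = 309

309 bits


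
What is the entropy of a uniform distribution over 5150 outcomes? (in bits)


H = log2(n) = log2(5150) = 12.3304

12.3304 bits


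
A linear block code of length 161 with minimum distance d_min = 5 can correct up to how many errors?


Correction capability = floor((d-1)/2) = floor((5-1)/2) = 2

2 errors


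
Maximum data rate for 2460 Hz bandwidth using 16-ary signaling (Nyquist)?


Rate = 2 * B * log2(M) = 2 * 2460 * 4.0 = 19680.0

19680.0 bps


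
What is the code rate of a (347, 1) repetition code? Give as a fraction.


Rate = k/n = 1/347

1/347


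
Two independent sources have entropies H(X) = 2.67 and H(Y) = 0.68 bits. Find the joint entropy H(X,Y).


For independent variables, H(X,Y) = H(X) + H(Y) = 2.67 + 0.68 = 3.35

3.35 bits


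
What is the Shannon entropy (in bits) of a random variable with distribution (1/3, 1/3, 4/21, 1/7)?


H = -sum(p_i * log2(p_i)). Terms: -(1/3)*log2(1/3) = 0.528321; -(1/3)*log2(1/3) = 0.528321; -(4/21)*log2(4/21) = 0.455680; -(1/7)*log2(1/7) = 0.401051. H = 0.528321 + 0.528321 + 0.455680 + 0.401051 = 1.9134

1.9134 bits


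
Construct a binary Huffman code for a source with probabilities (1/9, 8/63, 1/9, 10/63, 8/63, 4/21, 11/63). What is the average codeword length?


Huffman construction (repeatedly merge the two least-probable nodes; each merge adds 1 bit to every symbol beneath it): 1/9 + 1/9 = 2/9; 8/63 + 8/63 = 16/63; 10/63 + 11/63 = 1/3; 4/21 + 2/9 = 26/63; 16/63 + 1/3 = 37/63; 26/63 + 37/63 = 1. Resulting codeword lengths (in the order the probabilities were given): (3, 3, 3, 3, 3, 2, 3). L_avg = sum(p_i * l_i) = 1/9*3 + 8/63*3 + 1/9*3 + 10/63*3 + 8/63*3 + 4/21*2 + 11/63*3 = 59/21 = 2.8095

2.8095 bits


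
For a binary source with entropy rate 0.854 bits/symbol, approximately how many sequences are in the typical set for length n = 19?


log2|A_typical| = nH = 19 * 0.854 = 16.226, so |A_typical| ~ 2^16.226 = 7.665e+04

7.665e+04


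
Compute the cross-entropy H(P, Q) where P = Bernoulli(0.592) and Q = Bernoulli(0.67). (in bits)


H(P,Q) = -p*log2(q) - (1-p)*log2(1-q). -0.592*log2(0.67) = 0.342038; -0.408*log2(0.33) = 0.652581. H(P,Q) = 0.342038 + 0.652581 = 0.9946

0.9946 bits


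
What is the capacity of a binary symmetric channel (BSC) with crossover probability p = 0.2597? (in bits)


H(p) = -p*log2(p) - (1-p)*log2(1-p) = -0.2597*log2(0.2597) - 0.7403*log2(0.7403) = 0.505138 + 0.321156 = 0.8263. C = 1 - H(p) = 1 - 0.8263 = 0.1737

0.1737 bits


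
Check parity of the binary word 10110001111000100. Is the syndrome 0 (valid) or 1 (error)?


Syndrome = XOR of all bits = 1 XOR 0 XOR 1 XOR 1 XOR 0 XOR 0 XOR 0 XOR 1 XOR 1 XOR 1 XOR 1 XOR 0 XOR 0 XOR 0 XOR 1 XOR 0 XOR 0 = 0

0


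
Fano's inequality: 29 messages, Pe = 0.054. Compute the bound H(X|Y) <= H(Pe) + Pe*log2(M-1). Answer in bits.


H(Pe) = -Pe*log2(Pe) - (1-Pe)*log2(1-Pe) = -0.054*log2(0.054) - 0.946*log2(0.946) = 0.227388 + 0.075763 = 0.3032. Pe*log2(M-1) = 0.054*log2(28) = 0.259597. Bound = H(Pe) + Pe*log2(M-1) = 0.227388 + 0.075763 + 0.259597 = 0.5627

0.5627 bits


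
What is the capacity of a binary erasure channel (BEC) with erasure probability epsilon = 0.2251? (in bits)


C = 1 - epsilon = 1 - 0.2251 = 0.7749

0.7749 bits


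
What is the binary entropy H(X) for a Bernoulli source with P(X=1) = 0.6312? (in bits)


H = -p*log2(p) - (1-p)*log2(1-p). -0.6312*log2(0.6312) = 0.419010; -0.3688*log2(0.3688) = 0.530736. H = 0.419010 + 0.530736 = 0.9497

0.9497 bits


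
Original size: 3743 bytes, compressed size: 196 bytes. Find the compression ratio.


Ratio = original / compressed = 3743 / 196 = 19.0969

19.0969


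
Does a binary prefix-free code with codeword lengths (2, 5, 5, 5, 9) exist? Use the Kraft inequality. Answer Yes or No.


Kraft sum = sum(2^(-l_i)) = 0.3457, need <= 1. Result: satisfied (a binary prefix-free code with these lengths exists)

Yes


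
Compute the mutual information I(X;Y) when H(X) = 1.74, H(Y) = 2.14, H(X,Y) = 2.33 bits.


I(X;Y) = H(X) + H(Y) - H(X,Y) = 1.74 + 2.14 - 2.33 = 1.55

1.55 bits


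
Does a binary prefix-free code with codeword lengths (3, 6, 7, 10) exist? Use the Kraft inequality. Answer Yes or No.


Kraft sum = sum(2^(-l_i)) = 0.1494, need <= 1. Result: satisfied (a binary prefix-free code with these lengths exists)

Yes


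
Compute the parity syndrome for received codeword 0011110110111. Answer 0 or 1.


Syndrome = XOR of all bits = 0 XOR 0 XOR 1 XOR 1 XOR 1 XOR 1 XOR 0 XOR 1 XOR 1 XOR 0 XOR 1 XOR 1 XOR 1 = 1

1


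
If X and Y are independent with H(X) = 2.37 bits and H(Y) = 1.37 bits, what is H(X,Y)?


For independent variables, H(X,Y) = H(X) + H(Y) = 2.37 + 1.37 = 3.74

3.74 bits


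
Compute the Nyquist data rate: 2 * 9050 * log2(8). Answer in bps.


Rate = 2 * B * log2(M) = 2 * 9050 * 3.0 = 54300.0

54300.0 bps


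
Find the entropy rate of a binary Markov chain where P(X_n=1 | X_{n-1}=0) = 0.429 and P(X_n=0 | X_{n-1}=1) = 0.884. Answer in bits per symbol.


Stationary distribution: pi_0 = p10/(p01+p10) = 0.6733, pi_1 = 0.3267. Entropy rate H' = pi_0*H(p01) + pi_1*H(p10) = 0.6733*0.9854 + 0.3267*0.5178 = 0.8326

0.8326 bits/symbol


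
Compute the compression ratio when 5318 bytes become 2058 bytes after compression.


Ratio = original / compressed = 5318 / 2058 = 2.5841

2.5841


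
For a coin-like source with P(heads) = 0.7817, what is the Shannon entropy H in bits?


H = -p*log2(p) - (1-p)*log2(1-p). -0.7817*log2(0.7817) = 0.277748; -0.2183*log2(0.2183) = 0.479303. H = 0.277748 + 0.479303 = 0.7571

0.7571 bits


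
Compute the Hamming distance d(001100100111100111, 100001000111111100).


Count differing positions: ^ . ^ ^ . ^ ^ . . . . . . ^ ^ . ^ ^ = 9 differences

9


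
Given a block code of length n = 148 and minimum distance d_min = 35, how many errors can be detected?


Detection capability = d_min - 1 = 35 - 1 = 34

34 errors


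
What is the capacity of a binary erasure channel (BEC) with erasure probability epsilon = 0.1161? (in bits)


C = 1 - epsilon = 1 - 0.1161 = 0.8839

0.8839 bits


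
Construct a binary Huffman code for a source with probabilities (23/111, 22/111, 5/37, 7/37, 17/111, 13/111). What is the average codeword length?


Huffman construction (repeatedly merge the two least-probable nodes; each merge adds 1 bit to every symbol beneath it): 13/111 + 5/37 = 28/111; 17/111 + 7/37 = 38/111; 22/111 + 23/111 = 15/37; 28/111 + 38/111 = 22/37; 15/37 + 22/37 = 1. Resulting codeword lengths (in the order the probabilities were given): (2, 2, 3, 3, 3, 3). L_avg = sum(p_i * l_i) = 23/111*2 + 22/111*2 + 5/37*3 + 7/37*3 + 17/111*3 + 13/111*3 = 96/37 = 2.5946

2.5946 bits


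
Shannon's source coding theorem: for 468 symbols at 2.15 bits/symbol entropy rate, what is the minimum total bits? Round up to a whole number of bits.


Minimum bits >= n * H = 468 * 2.15 = 1006.2, rounded up to a whole number of bits = 1007

1007 bits


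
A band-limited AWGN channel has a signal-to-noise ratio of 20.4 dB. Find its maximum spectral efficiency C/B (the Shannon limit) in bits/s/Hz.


SNR_linear = 10^(20.4/10) = 109.6478; C/B = log2(1 + SNR_linear) = log2(1 + 109.6478) = 6.7898

6.7898 bits/s/Hz


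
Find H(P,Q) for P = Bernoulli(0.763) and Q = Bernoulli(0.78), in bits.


H(P,Q) = -p*log2(q) - (1-p)*log2(1-q). -0.763*log2(0.78) = 0.273500; -0.237*log2(0.22) = 0.517709. H(P,Q) = 0.273500 + 0.517709 = 0.7912

0.7912 bits


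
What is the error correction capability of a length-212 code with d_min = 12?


Correction capability = floor((d-1)/2) = floor((12-1)/2) = 5

5 errors
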